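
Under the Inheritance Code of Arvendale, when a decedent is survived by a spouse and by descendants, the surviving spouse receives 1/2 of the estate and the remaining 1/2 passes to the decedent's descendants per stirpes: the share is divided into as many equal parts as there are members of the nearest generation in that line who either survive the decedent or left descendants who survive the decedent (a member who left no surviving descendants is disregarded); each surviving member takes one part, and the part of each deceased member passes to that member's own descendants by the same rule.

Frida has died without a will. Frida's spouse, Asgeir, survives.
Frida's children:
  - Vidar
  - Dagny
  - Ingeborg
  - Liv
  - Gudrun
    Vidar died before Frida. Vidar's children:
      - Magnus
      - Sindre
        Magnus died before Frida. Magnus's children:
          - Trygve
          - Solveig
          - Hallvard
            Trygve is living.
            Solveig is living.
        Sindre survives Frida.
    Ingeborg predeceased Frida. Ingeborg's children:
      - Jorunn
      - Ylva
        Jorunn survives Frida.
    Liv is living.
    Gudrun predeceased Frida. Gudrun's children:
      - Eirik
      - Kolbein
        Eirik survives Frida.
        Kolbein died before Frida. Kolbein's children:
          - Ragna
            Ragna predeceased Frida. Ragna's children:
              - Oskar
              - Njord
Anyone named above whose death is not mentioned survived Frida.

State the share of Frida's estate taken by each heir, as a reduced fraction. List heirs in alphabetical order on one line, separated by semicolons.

Asgeir, as surviving spouse, takes 1/2.
The remaining 1/2 passes to Frida's descendants per stirpes.
The 1/2 is divided into 5 equal shares of 1/10 among Vidar, Dagny, Ingeborg, Liv, Gudrun.
Vidar predeceased; the 1/10 allotted to Vidar's branch passes to Vidar's issue by representation.
The 1/10 is divided into 2 equal shares of 1/20 among Magnus, Sindre.
Magnus predeceased; the 1/20 allotted to Magnus's branch passes to Magnus's issue by representation.
The 1/20 is divided into 3 equal shares of 1/60 among Trygve, Solveig, Hallvard.
Trygve is living and takes 1/60.
Solveig is living and takes 1/60.
Hallvard is living and takes 1/60.
Sindre is living and takes 1/20.
Dagny is living and takes 1/10.
Ingeborg predeceased; the 1/10 allotted to Ingeborg's branch passes to Ingeborg's issue by representation.
The 1/10 is divided into 2 equal shares of 1/20 among Jorunn, Ylva.
Jorunn is living and takes 1/20.
Ylva is living and takes 1/20.
Liv is living and takes 1/10.
Gudrun predeceased; the 1/10 allotted to Gudrun's branch passes to Gudrun's issue by representation.
The 1/10 is divided into 2 equal shares of 1/20 among Eirik, Kolbein.
Eirik is living and takes 1/20.
Kolbein predeceased; the 1/20 allotted to Kolbein's branch passes to Kolbein's issue by representation.
Ragna's line is the sole branch at this level, so the full 1/20 passes to Ragna's issue by representation.
The 1/20 is divided into 2 equal shares of 1/40 among Oskar, Njord.
Oskar is living and takes 1/40.
Njord is living and takes 1/40.

Asgeir 1/2; Dagny 1/10; Eirik 1/20; Hallvard 1/60; Jorunn 1/20; Liv 1/10; Njord 1/40; Oskar 1/40; Sindre 1/20; Solveig 1/60; Trygve 1/60; Ylva 1/20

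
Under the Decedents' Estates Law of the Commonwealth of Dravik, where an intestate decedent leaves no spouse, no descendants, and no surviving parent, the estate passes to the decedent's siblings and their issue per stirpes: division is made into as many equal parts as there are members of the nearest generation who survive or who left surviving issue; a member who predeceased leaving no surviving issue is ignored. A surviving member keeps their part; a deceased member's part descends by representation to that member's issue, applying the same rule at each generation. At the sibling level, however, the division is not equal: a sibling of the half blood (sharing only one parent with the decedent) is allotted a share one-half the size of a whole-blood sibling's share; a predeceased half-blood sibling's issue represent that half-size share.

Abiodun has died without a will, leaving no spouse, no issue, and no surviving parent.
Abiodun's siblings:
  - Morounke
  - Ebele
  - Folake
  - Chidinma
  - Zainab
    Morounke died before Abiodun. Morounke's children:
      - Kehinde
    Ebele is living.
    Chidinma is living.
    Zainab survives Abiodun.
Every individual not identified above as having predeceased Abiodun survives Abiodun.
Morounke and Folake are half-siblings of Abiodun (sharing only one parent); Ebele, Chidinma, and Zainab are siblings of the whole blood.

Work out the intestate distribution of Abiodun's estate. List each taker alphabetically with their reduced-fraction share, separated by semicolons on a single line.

Chidinma 1/4; Ebele 1/4; Folake 1/8; Kehinde 1/8; Zainab 1/4

No spouse, descendants, or parent survives, so the estate passes to Abiodun's siblings per stirpes.
Half-blood siblings count for one-half the weight of whole-blood siblings at the initial division.
Dividing 1 in proportion to weights (total weight 4): Morounke (weight 1/2) → 1/8; Ebele (weight 1) → 1/4; Folake (weight 1/2) → 1/8; Chidinma (weight 1) → 1/4; Zainab (weight 1) → 1/4.
Morounke predeceased; the 1/8 allotted to Morounke's branch passes to Morounke's issue by representation.
Kehinde is the sole taker at this level and receives the full 1/8.
Ebele is living and takes 1/4.
Folake is living and takes 1/8.
Chidinma is living and takes 1/4.
Zainab is living and takes 1/4.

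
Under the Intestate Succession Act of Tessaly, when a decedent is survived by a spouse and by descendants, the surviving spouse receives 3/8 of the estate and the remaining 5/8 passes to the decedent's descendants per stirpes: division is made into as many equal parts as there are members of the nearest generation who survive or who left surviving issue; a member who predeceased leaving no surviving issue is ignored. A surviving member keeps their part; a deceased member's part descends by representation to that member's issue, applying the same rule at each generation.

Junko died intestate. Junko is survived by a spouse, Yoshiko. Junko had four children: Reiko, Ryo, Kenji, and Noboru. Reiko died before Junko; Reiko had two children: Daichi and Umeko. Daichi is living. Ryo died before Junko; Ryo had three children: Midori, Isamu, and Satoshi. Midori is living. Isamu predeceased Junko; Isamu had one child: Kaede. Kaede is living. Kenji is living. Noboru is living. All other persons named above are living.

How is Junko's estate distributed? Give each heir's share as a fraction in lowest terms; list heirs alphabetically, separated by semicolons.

Daichi 5/64; Kaede 5/96; Kenji 5/32; Midori 5/96; Noboru 5/32; Satoshi 5/96; Umeko 5/64; Yoshiko 3/8

Yoshiko, as surviving spouse, takes 3/8.
The remaining 5/8 passes to Junko's descendants per stirpes.
The 5/8 is divided into 4 equal shares of 5/32 among Reiko, Ryo, Kenji, Noboru.
Reiko predeceased; the 5/32 allotted to Reiko's branch passes to Reiko's issue by representation.
The 5/32 is divided into 2 equal shares of 5/64 among Daichi, Umeko.
Daichi is living and takes 5/64.
Umeko is living and takes 5/64.
Ryo predeceased; the 5/32 allotted to Ryo's branch passes to Ryo's issue by representation.
The 5/32 is divided into 3 equal shares of 5/96 among Midori, Isamu, Satoshi.
Midori is living and takes 5/96.
Isamu predeceased; the 5/96 allotted to Isamu's branch passes to Isamu's issue by representation.
Kaede is the sole taker at this level and receives the full 5/96.
Satoshi is living and takes 5/96.
Kenji is living and takes 5/32.
Noboru is living and takes 5/32.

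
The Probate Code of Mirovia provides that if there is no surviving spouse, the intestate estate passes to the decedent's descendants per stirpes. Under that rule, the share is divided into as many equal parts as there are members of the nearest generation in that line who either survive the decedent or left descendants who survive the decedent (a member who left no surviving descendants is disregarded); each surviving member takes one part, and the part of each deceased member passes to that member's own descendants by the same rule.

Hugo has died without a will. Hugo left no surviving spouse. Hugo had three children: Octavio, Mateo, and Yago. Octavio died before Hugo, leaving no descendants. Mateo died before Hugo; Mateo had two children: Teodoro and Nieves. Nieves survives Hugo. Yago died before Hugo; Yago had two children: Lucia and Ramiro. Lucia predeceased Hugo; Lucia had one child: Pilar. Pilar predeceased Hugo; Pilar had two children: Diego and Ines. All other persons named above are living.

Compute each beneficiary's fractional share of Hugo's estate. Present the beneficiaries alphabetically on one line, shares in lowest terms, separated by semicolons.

There is no surviving spouse, so the entire estate passes to Hugo's descendants per stirpes.
Octavio left no surviving issue, so that branch lapses and is disregarded.
The estate is divided into 2 equal shares of 1/2 among Mateo, Yago.
Mateo predeceased; the 1/2 allotted to Mateo's branch passes to Mateo's issue by representation.
The 1/2 is divided into 2 equal shares of 1/4 among Teodoro, Nieves.
Teodoro is living and takes 1/4.
Nieves is living and takes 1/4.
Yago predeceased; the 1/2 allotted to Yago's branch passes to Yago's issue by representation.
The 1/2 is divided into 2 equal shares of 1/4 among Lucia, Ramiro.
Lucia predeceased; the 1/4 allotted to Lucia's branch passes to Lucia's issue by representation.
Pilar's line is the sole branch at this level, so the full 1/4 passes to Pilar's issue by representation.
The 1/4 is divided into 2 equal shares of 1/8 among Diego, Ines.
Diego is living and takes 1/8.
Ines is living and takes 1/8.
Ramiro is living and takes 1/4.

Diego 1/8; Ines 1/8; Nieves 1/4; Ramiro 1/4; Teodoro 1/4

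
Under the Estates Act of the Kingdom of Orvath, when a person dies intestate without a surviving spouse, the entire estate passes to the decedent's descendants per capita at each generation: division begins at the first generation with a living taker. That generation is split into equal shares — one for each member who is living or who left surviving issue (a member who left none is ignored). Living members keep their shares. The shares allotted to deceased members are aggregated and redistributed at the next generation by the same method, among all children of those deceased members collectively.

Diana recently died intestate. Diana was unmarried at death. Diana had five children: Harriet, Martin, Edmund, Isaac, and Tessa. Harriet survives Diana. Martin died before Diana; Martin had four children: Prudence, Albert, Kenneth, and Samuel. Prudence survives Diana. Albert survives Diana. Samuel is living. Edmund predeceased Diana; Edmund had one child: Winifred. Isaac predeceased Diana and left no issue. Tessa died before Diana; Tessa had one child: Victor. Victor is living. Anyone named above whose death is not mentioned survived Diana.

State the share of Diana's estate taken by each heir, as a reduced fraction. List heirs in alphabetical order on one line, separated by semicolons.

Albert 1/8; Harriet 1/4; Kenneth 1/8; Prudence 1/8; Samuel 1/8; Victor 1/8; Winifred 1/8

There is no surviving spouse, so the entire estate passes to Diana's descendants per capita at each generation.
At generation 1 (Harriet, Martin, Edmund, Tessa) there are 4 shares of (1)/4 = 1/4 each.
Living: Harriet — each takes 1/4.
Deceased: Martin, Edmund, and Tessa. Their combined 3/4 is pooled and carried to generation 2.
At generation 2 (Prudence, Albert, Kenneth, Samuel, Winifred, Victor) there are 6 shares of (3/4)/6 = 1/8 each.
Living: Prudence, Albert, Kenneth, Samuel, Winifred, and Victor — each takes 1/8.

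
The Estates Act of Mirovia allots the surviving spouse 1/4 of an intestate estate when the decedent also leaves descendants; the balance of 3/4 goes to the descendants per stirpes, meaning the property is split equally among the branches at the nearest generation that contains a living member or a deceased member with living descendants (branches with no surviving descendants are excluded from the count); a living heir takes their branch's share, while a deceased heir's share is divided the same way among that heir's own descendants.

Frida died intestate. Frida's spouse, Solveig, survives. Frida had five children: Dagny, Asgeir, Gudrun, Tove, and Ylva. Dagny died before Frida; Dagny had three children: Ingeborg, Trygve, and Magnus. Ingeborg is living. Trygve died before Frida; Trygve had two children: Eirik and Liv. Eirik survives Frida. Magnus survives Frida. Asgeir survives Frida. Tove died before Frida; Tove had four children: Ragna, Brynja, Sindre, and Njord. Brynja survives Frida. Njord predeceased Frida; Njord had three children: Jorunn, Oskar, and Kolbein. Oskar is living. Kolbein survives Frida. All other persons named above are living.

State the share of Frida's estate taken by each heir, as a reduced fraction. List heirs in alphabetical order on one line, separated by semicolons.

Solveig, as surviving spouse, takes 1/4.
The remaining 3/4 passes to Frida's descendants per stirpes.
The 3/4 is divided into 5 equal shares of 3/20 among Dagny, Asgeir, Gudrun, Tove, Ylva.
Dagny predeceased; the 3/20 allotted to Dagny's branch passes to Dagny's issue by representation.
The 3/20 is divided into 3 equal shares of 1/20 among Ingeborg, Trygve, Magnus.
Ingeborg is living and takes 1/20.
Trygve predeceased; the 1/20 allotted to Trygve's branch passes to Trygve's issue by representation.
The 1/20 is divided into 2 equal shares of 1/40 among Eirik, Liv.
Eirik is living and takes 1/40.
Liv is living and takes 1/40.
Magnus is living and takes 1/20.
Asgeir is living and takes 3/20.
Gudrun is living and takes 3/20.
Tove predeceased; the 3/20 allotted to Tove's branch passes to Tove's issue by representation.
The 3/20 is divided into 4 equal shares of 3/80 among Ragna, Brynja, Sindre, Njord.
Ragna is living and takes 3/80.
Brynja is living and takes 3/80.
Sindre is living and takes 3/80.
Njord predeceased; the 3/80 allotted to Njord's branch passes to Njord's issue by representation.
The 3/80 is divided into 3 equal shares of 1/80 among Jorunn, Oskar, Kolbein.
Jorunn is living and takes 1/80.
Oskar is living and takes 1/80.
Kolbein is living and takes 1/80.
Ylva is living and takes 3/20.

Asgeir 3/20; Brynja 3/80; Eirik 1/40; Gudrun 3/20; Ingeborg 1/20; Jorunn 1/80; Kolbein 1/80; Liv 1/40; Magnus 1/20; Oskar 1/80; Ragna 3/80; Sindre 3/80; Solveig 1/4; Ylva 3/20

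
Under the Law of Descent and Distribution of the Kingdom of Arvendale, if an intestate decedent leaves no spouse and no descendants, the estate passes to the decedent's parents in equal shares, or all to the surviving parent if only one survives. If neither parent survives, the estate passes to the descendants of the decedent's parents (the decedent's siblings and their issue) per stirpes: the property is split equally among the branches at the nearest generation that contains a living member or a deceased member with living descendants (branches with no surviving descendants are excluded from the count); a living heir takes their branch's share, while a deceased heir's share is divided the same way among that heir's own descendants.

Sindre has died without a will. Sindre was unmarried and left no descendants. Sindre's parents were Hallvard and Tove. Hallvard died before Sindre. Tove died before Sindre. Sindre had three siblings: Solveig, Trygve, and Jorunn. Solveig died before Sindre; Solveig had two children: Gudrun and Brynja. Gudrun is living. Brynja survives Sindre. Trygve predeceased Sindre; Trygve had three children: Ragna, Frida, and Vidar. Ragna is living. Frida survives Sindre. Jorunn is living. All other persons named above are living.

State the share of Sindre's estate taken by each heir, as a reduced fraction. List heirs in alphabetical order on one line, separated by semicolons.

Brynja 1/6; Frida 1/9; Gudrun 1/6; Jorunn 1/3; Ragna 1/9; Vidar 1/9

Neither parent survives and there are no descendants, so the estate passes to Sindre's siblings and their issue per stirpes.
The estate is divided into 3 equal shares of 1/3 among Solveig, Trygve, Jorunn.
Solveig predeceased; the 1/3 allotted to Solveig's branch passes to Solveig's issue by representation.
The 1/3 is divided into 2 equal shares of 1/6 among Gudrun, Brynja.
Gudrun is living and takes 1/6.
Brynja is living and takes 1/6.
Trygve predeceased; the 1/3 allotted to Trygve's branch passes to Trygve's issue by representation.
The 1/3 is divided into 3 equal shares of 1/9 among Ragna, Frida, Vidar.
Ragna is living and takes 1/9.
Frida is living and takes 1/9.
Vidar is living and takes 1/9.
Jorunn is living and takes 1/3.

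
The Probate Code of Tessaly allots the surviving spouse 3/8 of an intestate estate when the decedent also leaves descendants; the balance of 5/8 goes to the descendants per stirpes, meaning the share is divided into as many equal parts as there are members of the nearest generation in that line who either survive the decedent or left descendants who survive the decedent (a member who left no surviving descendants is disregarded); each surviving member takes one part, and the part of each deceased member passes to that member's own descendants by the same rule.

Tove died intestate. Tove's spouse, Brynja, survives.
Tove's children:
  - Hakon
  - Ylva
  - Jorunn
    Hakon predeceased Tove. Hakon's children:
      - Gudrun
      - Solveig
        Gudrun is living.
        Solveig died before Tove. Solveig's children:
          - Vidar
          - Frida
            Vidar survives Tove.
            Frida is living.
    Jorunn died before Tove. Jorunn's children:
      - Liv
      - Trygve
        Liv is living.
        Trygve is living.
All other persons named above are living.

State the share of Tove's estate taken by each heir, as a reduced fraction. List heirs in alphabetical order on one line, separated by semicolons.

Brynja 3/8; Frida 5/96; Gudrun 5/48; Liv 5/48; Trygve 5/48; Vidar 5/96; Ylva 5/24

Brynja, as surviving spouse, takes 3/8.
The remaining 5/8 passes to Tove's descendants per stirpes.
The 5/8 is divided into 3 equal shares of 5/24 among Hakon, Ylva, Jorunn.
Hakon predeceased; the 5/24 allotted to Hakon's branch passes to Hakon's issue by representation.
The 5/24 is divided into 2 equal shares of 5/48 among Gudrun, Solveig.
Gudrun is living and takes 5/48.
Solveig predeceased; the 5/48 allotted to Solveig's branch passes to Solveig's issue by representation.
The 5/48 is divided into 2 equal shares of 5/96 among Vidar, Frida.
Vidar is living and takes 5/96.
Frida is living and takes 5/96.
Ylva is living and takes 5/24.
Jorunn predeceased; the 5/24 allotted to Jorunn's branch passes to Jorunn's issue by representation.
The 5/24 is divided into 2 equal shares of 5/48 among Liv, Trygve.
Liv is living and takes 5/48.
Trygve is living and takes 5/48.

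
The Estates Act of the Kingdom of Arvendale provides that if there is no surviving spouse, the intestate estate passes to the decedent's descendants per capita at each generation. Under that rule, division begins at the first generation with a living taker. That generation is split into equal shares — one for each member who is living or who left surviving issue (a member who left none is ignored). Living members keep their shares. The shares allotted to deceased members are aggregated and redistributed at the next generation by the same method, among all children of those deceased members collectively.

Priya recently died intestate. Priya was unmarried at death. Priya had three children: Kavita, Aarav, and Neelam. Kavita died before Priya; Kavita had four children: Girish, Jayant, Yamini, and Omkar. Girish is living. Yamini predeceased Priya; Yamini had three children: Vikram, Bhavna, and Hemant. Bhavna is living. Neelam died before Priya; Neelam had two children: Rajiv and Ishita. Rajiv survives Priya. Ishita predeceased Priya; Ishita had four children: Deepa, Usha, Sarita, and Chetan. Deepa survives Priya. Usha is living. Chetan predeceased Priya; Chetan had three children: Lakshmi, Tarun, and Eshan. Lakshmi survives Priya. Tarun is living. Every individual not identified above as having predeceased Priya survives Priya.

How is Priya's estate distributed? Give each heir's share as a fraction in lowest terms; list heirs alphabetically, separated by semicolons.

There is no surviving spouse, so the entire estate passes to Priya's descendants per capita at each generation.
At generation 1 (Kavita, Aarav, Neelam) there are 3 shares of (1)/3 = 1/3 each.
Living: Aarav — each takes 1/3.
Deceased: Kavita and Neelam. Their combined 2/3 is pooled and carried to generation 2.
At generation 2 (Girish, Jayant, Yamini, Omkar, Rajiv, Ishita) there are 6 shares of (2/3)/6 = 1/9 each.
Living: Girish, Jayant, Omkar, and Rajiv — each takes 1/9.
Deceased: Yamini and Ishita. Their combined 2/9 is pooled and carried to generation 3.
At generation 3 (Vikram, Bhavna, Hemant, Deepa, Usha, Sarita, Chetan) there are 7 shares of (2/9)/7 = 2/63 each.
Living: Vikram, Bhavna, Hemant, Deepa, Usha, and Sarita — each takes 2/63.
Deceased: Chetan. That 2/63 share is carried to generation 4.
At generation 4 (Lakshmi, Tarun, Eshan) there are 3 shares of (2/63)/3 = 2/189 each.
Living: Lakshmi, Tarun, and Eshan — each takes 2/189.

Aarav 1/3; Bhavna 2/63; Deepa 2/63; Eshan 2/189; Girish 1/9; Hemant 2/63; Jayant 1/9; Lakshmi 2/189; Omkar 1/9; Rajiv 1/9; Sarita 2/63; Tarun 2/189; Usha 2/63; Vikram 2/63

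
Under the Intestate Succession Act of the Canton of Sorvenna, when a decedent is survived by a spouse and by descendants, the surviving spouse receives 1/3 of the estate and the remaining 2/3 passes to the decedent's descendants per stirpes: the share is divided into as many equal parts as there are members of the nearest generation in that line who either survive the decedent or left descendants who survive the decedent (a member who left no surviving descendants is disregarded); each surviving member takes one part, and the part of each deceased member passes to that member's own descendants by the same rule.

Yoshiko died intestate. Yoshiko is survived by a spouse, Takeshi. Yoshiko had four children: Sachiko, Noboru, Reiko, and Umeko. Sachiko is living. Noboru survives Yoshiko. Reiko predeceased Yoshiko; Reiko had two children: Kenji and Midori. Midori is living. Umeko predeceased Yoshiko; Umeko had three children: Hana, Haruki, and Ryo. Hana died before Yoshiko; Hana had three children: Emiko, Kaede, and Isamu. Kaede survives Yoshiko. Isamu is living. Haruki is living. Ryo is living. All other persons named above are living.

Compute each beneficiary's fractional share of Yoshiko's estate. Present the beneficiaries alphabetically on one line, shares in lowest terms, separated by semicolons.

Emiko 1/54; Haruki 1/18; Isamu 1/54; Kaede 1/54; Kenji 1/12; Midori 1/12; Noboru 1/6; Ryo 1/18; Sachiko 1/6; Takeshi 1/3

Takeshi, as surviving spouse, takes 1/3.
The remaining 2/3 passes to Yoshiko's descendants per stirpes.
The 2/3 is divided into 4 equal shares of 1/6 among Sachiko, Noboru, Reiko, Umeko.
Sachiko is living and takes 1/6.
Noboru is living and takes 1/6.
Reiko predeceased; the 1/6 allotted to Reiko's branch passes to Reiko's issue by representation.
The 1/6 is divided into 2 equal shares of 1/12 among Kenji, Midori.
Kenji is living and takes 1/12.
Midori is living and takes 1/12.
Umeko predeceased; the 1/6 allotted to Umeko's branch passes to Umeko's issue by representation.
The 1/6 is divided into 3 equal shares of 1/18 among Hana, Haruki, Ryo.
Hana predeceased; the 1/18 allotted to Hana's branch passes to Hana's issue by representation.
The 1/18 is divided into 3 equal shares of 1/54 among Emiko, Kaede, Isamu.
Emiko is living and takes 1/54.
Kaede is living and takes 1/54.
Isamu is living and takes 1/54.
Haruki is living and takes 1/18.
Ryo is living and takes 1/18.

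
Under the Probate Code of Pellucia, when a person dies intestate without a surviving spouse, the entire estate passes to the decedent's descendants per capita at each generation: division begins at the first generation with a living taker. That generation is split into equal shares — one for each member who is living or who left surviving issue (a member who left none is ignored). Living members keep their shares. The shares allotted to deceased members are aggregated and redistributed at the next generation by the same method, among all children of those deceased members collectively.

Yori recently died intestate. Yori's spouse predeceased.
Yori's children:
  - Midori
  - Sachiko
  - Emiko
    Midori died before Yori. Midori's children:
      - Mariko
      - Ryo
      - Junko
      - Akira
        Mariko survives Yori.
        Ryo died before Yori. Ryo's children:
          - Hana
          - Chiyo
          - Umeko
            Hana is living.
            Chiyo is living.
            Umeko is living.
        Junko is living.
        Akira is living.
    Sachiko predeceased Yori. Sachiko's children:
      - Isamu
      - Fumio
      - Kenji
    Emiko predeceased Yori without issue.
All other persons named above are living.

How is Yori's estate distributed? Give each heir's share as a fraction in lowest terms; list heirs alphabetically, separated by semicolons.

Akira 1/7; Chiyo 1/21; Fumio 1/7; Hana 1/21; Isamu 1/7; Junko 1/7; Kenji 1/7; Mariko 1/7; Umeko 1/21

There is no surviving spouse, so the entire estate passes to Yori's descendants per capita at each generation.
No one at generation 1 (Midori, Sachiko) is living; moving to the next generation.
At generation 2 (Mariko, Ryo, Junko, Akira, Isamu, Fumio, Kenji) there are 7 shares of (1)/7 = 1/7 each.
Living: Mariko, Junko, Akira, Isamu, Fumio, and Kenji — each takes 1/7.
Deceased: Ryo. That 1/7 share is carried to generation 3.
At generation 3 (Hana, Chiyo, Umeko) there are 3 shares of (1/7)/3 = 1/21 each.
Living: Hana, Chiyo, and Umeko — each takes 1/21.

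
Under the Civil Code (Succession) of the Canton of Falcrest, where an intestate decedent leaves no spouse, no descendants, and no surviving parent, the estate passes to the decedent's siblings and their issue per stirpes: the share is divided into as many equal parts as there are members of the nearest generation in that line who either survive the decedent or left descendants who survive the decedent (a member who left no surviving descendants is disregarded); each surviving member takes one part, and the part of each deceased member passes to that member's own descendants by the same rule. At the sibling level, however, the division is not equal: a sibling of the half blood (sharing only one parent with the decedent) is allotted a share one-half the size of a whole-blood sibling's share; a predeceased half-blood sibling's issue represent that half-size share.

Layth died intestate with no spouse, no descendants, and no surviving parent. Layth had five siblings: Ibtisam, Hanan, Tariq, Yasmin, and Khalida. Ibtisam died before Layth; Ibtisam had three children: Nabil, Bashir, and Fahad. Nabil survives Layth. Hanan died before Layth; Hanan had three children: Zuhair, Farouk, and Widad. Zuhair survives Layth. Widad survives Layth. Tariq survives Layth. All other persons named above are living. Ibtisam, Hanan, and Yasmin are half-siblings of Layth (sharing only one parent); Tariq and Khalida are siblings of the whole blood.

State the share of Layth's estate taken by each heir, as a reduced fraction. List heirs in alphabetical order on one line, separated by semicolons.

No spouse, descendants, or parent survives, so the estate passes to Layth's siblings per stirpes.
Half-blood siblings count for one-half the weight of whole-blood siblings at the initial division.
Dividing 1 in proportion to weights (total weight 7/2): Ibtisam (weight 1/2) → 1/7; Hanan (weight 1/2) → 1/7; Tariq (weight 1) → 2/7; Yasmin (weight 1/2) → 1/7; Khalida (weight 1) → 2/7.
Ibtisam predeceased; the 1/7 allotted to Ibtisam's branch passes to Ibtisam's issue by representation.
The 1/7 is divided into 3 equal shares of 1/21 among Nabil, Bashir, Fahad.
Nabil is living and takes 1/21.
Bashir is living and takes 1/21.
Fahad is living and takes 1/21.
Hanan predeceased; the 1/7 allotted to Hanan's branch passes to Hanan's issue by representation.
The 1/7 is divided into 3 equal shares of 1/21 among Zuhair, Farouk, Widad.
Zuhair is living and takes 1/21.
Farouk is living and takes 1/21.
Widad is living and takes 1/21.
Tariq is living and takes 2/7.
Yasmin is living and takes 1/7.
Khalida is living and takes 2/7.

Bashir 1/21; Fahad 1/21; Farouk 1/21; Khalida 2/7; Nabil 1/21; Tariq 2/7; Widad 1/21; Yasmin 1/7; Zuhair 1/21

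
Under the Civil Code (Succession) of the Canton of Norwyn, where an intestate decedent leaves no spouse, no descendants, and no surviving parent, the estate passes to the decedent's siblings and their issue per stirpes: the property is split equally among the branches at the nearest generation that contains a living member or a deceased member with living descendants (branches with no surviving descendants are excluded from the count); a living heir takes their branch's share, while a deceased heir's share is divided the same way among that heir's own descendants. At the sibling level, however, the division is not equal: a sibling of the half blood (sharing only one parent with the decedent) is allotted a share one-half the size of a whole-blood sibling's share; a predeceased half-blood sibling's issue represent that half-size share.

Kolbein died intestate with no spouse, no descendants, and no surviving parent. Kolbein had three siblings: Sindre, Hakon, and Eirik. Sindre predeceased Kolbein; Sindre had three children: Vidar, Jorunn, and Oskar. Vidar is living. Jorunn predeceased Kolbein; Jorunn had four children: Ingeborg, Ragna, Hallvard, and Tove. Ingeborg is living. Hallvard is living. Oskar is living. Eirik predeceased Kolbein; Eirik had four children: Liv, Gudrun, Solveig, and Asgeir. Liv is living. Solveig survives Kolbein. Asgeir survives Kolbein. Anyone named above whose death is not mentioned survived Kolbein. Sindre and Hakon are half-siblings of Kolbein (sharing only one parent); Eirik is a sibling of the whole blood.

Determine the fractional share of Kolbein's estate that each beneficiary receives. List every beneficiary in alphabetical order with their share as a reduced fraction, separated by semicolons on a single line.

Asgeir 1/8; Gudrun 1/8; Hakon 1/4; Hallvard 1/48; Ingeborg 1/48; Liv 1/8; Oskar 1/12; Ragna 1/48; Solveig 1/8; Tove 1/48; Vidar 1/12

No spouse, descendants, or parent survives, so the estate passes to Kolbein's siblings per stirpes.
Half-blood siblings count for one-half the weight of whole-blood siblings at the initial division.
Dividing 1 in proportion to weights (total weight 2): Sindre (weight 1/2) → 1/4; Hakon (weight 1/2) → 1/4; Eirik (weight 1) → 1/2.
Sindre predeceased; the 1/4 allotted to Sindre's branch passes to Sindre's issue by representation.
The 1/4 is divided into 3 equal shares of 1/12 among Vidar, Jorunn, Oskar.
Vidar is living and takes 1/12.
Jorunn predeceased; the 1/12 allotted to Jorunn's branch passes to Jorunn's issue by representation.
The 1/12 is divided into 4 equal shares of 1/48 among Ingeborg, Ragna, Hallvard, Tove.
Ingeborg is living and takes 1/48.
Ragna is living and takes 1/48.
Hallvard is living and takes 1/48.
Tove is living and takes 1/48.
Oskar is living and takes 1/12.
Hakon is living and takes 1/4.
Eirik predeceased; the 1/2 allotted to Eirik's branch passes to Eirik's issue by representation.
The 1/2 is divided into 4 equal shares of 1/8 among Liv, Gudrun, Solveig, Asgeir.
Liv is living and takes 1/8.
Gudrun is living and takes 1/8.
Solveig is living and takes 1/8.
Asgeir is living and takes 1/8.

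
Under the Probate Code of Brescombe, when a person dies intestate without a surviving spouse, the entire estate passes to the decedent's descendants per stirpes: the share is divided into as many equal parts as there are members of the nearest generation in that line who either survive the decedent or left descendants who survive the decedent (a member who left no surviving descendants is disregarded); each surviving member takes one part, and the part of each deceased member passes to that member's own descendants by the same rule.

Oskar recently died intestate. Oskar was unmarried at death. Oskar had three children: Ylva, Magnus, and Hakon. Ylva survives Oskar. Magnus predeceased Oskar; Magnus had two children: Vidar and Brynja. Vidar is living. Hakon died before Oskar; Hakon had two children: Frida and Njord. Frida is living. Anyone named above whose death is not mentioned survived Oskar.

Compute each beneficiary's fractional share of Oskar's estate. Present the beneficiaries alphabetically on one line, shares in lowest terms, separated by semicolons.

There is no surviving spouse, so the entire estate passes to Oskar's descendants per stirpes.
The estate is divided into 3 equal shares of 1/3 among Ylva, Magnus, Hakon.
Ylva is living and takes 1/3.
Magnus predeceased; the 1/3 allotted to Magnus's branch passes to Magnus's issue by representation.
The 1/3 is divided into 2 equal shares of 1/6 among Vidar, Brynja.
Vidar is living and takes 1/6.
Brynja is living and takes 1/6.
Hakon predeceased; the 1/3 allotted to Hakon's branch passes to Hakon's issue by representation.
The 1/3 is divided into 2 equal shares of 1/6 among Frida, Njord.
Frida is living and takes 1/6.
Njord is living and takes 1/6.

Brynja 1/6; Frida 1/6; Njord 1/6; Vidar 1/6; Ylva 1/3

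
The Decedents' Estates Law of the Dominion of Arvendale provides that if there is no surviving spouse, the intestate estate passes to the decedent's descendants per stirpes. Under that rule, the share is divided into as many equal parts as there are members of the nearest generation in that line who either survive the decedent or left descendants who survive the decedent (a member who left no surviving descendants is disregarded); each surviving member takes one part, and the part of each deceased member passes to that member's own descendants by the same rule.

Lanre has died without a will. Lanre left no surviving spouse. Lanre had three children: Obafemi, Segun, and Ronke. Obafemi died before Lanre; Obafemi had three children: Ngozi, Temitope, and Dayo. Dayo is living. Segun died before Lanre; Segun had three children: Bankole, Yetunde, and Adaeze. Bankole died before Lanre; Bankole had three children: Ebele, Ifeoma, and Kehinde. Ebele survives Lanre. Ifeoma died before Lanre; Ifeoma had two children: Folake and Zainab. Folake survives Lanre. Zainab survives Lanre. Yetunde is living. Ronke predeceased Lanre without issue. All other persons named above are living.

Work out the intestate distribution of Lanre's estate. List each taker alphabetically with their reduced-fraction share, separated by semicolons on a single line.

There is no surviving spouse, so the entire estate passes to Lanre's descendants per stirpes.
Ronke left no surviving issue, so that branch lapses and is disregarded.
The estate is divided into 2 equal shares of 1/2 among Obafemi, Segun.
Obafemi predeceased; the 1/2 allotted to Obafemi's branch passes to Obafemi's issue by representation.
The 1/2 is divided into 3 equal shares of 1/6 among Ngozi, Temitope, Dayo.
Ngozi is living and takes 1/6.
Temitope is living and takes 1/6.
Dayo is living and takes 1/6.
Segun predeceased; the 1/2 allotted to Segun's branch passes to Segun's issue by representation.
The 1/2 is divided into 3 equal shares of 1/6 among Bankole, Yetunde, Adaeze.
Bankole predeceased; the 1/6 allotted to Bankole's branch passes to Bankole's issue by representation.
The 1/6 is divided into 3 equal shares of 1/18 among Ebele, Ifeoma, Kehinde.
Ebele is living and takes 1/18.
Ifeoma predeceased; the 1/18 allotted to Ifeoma's branch passes to Ifeoma's issue by representation.
The 1/18 is divided into 2 equal shares of 1/36 among Folake, Zainab.
Folake is living and takes 1/36.
Zainab is living and takes 1/36.
Kehinde is living and takes 1/18.
Yetunde is living and takes 1/6.
Adaeze is living and takes 1/6.

Adaeze 1/6; Dayo 1/6; Ebele 1/18; Folake 1/36; Kehinde 1/18; Ngozi 1/6; Temitope 1/6; Yetunde 1/6; Zainab 1/36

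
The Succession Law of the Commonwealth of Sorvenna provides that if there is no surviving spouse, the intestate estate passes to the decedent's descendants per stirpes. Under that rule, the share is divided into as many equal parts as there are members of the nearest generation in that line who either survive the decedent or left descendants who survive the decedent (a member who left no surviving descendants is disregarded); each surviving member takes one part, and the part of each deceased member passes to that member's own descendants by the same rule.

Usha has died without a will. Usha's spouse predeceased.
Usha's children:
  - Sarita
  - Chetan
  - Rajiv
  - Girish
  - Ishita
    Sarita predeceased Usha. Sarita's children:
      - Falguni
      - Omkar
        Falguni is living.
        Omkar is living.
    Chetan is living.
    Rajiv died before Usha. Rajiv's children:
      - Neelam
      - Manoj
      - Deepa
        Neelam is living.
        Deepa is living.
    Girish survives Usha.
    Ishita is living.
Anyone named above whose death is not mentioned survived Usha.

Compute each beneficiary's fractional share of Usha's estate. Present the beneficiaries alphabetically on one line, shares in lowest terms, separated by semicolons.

There is no surviving spouse, so the entire estate passes to Usha's descendants per stirpes.
The estate is divided into 5 equal shares of 1/5 among Sarita, Chetan, Rajiv, Girish, Ishita.
Sarita predeceased; the 1/5 allotted to Sarita's branch passes to Sarita's issue by representation.
The 1/5 is divided into 2 equal shares of 1/10 among Falguni, Omkar.
Falguni is living and takes 1/10.
Omkar is living and takes 1/10.
Chetan is living and takes 1/5.
Rajiv predeceased; the 1/5 allotted to Rajiv's branch passes to Rajiv's issue by representation.
The 1/5 is divided into 3 equal shares of 1/15 among Neelam, Manoj, Deepa.
Neelam is living and takes 1/15.
Manoj is living and takes 1/15.
Deepa is living and takes 1/15.
Girish is living and takes 1/5.
Ishita is living and takes 1/5.

Chetan 1/5; Deepa 1/15; Falguni 1/10; Girish 1/5; Ishita 1/5; Manoj 1/15; Neelam 1/15; Omkar 1/10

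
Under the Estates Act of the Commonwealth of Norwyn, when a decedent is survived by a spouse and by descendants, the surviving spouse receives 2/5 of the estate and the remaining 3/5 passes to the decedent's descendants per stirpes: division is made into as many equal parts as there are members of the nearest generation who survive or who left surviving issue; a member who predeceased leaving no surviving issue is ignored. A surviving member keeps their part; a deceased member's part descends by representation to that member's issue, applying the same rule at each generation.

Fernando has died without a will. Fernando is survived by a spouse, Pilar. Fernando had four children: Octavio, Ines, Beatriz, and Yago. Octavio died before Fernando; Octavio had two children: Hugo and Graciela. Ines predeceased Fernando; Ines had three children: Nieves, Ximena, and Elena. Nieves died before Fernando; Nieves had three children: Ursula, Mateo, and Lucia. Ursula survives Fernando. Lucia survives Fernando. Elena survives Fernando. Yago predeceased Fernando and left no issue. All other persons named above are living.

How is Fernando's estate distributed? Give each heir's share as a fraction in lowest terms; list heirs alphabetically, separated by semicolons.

Beatriz 1/5; Elena 1/15; Graciela 1/10; Hugo 1/10; Lucia 1/45; Mateo 1/45; Pilar 2/5; Ursula 1/45; Ximena 1/15

Pilar, as surviving spouse, takes 2/5.
The remaining 3/5 passes to Fernando's descendants per stirpes.
Yago left no surviving issue, so that branch lapses and is disregarded.
The 3/5 is divided into 3 equal shares of 1/5 among Octavio, Ines, Beatriz.
Octavio predeceased; the 1/5 allotted to Octavio's branch passes to Octavio's issue by representation.
The 1/5 is divided into 2 equal shares of 1/10 among Hugo, Graciela.
Hugo is living and takes 1/10.
Graciela is living and takes 1/10.
Ines predeceased; the 1/5 allotted to Ines's branch passes to Ines's issue by representation.
The 1/5 is divided into 3 equal shares of 1/15 among Nieves, Ximena, Elena.
Nieves predeceased; the 1/15 allotted to Nieves's branch passes to Nieves's issue by representation.
The 1/15 is divided into 3 equal shares of 1/45 among Ursula, Mateo, Lucia.
Ursula is living and takes 1/45.
Mateo is living and takes 1/45.
Lucia is living and takes 1/45.
Ximena is living and takes 1/15.
Elena is living and takes 1/15.
Beatriz is living and takes 1/5.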